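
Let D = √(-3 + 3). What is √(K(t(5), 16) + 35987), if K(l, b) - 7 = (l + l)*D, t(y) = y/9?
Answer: √35994 ≈ 189.72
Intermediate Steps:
t(y) = y/9 (t(y) = y*(⅑) = y/9)
D = 0 (D = √0 = 0)
K(l, b) = 7 (K(l, b) = 7 + (l + l)*0 = 7 + (2*l)*0 = 7 + 0 = 7)
√(K(t(5), 16) + 35987) = √(7 + 35987) = √35994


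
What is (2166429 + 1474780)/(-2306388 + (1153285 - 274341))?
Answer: -3641209/1427444 ≈ -2.5509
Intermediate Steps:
(2166429 + 1474780)/(-2306388 + (1153285 - 274341)) = 3641209/(-2306388 + 878944) = 3641209/(-1427444) = 3641209*(-1/1427444) = -3641209/1427444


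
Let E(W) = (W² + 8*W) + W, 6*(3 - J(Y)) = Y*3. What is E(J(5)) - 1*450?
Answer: -1781/4 ≈ -445.25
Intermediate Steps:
J(Y) = 3 - Y/2 (J(Y) = 3 - Y*3/6 = 3 - Y/2)
E(W) = W² + 9*W
E(J(5)) - 1*450 = (3 - ½*5)*(9 + (3 - ½*5)) - 1*450 = (3 - 5/2)*(9 + (3 - 5/2)) - 450 = (9 + ½)/2 - 450 = (½)*(19/2) - 450 = 19/4 - 450 = -1781/4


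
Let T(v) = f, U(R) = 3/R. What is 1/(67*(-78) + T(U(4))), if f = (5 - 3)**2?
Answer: -1/5222 ≈ -0.00019150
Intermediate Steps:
f = 4 (f = 2**2 = 4)
T(v) = 4
1/(67*(-78) + T(U(4))) = 1/(67*(-78) + 4) = 1/(-5226 + 4) = 1/(-5222) = -1/5222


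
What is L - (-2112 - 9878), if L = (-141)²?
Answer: 31871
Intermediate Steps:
L = 19881
L - (-2112 - 9878) = 19881 - (-2112 - 9878) = 19881 - 1*(-11990) = 19881 + 11990 = 31871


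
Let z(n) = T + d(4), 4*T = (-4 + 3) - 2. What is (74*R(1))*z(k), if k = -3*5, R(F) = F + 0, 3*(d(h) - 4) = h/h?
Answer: 1591/6 ≈ 265.17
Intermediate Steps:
T = -¾ (T = ((-4 + 3) - 2)/4 = (-1 - 2)/4 = (¼)*(-3) = -¾ ≈ -0.75000)
d(h) = 13/3 (d(h) = 4 + (h/h)/3 = 4 + (⅓)*1 = 4 + ⅓ = 13/3)
R(F) = F
k = -15
z(n) = 43/12 (z(n) = -¾ + 13/3 = 43/12)
(74*R(1))*z(k) = (74*1)*(43/12) = 74*(43/12) = 1591/6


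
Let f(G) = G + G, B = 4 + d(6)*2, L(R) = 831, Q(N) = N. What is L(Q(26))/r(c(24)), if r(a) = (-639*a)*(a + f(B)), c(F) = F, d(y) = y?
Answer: -277/286272 ≈ -0.00096761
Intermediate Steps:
B = 16 (B = 4 + 6*2 = 4 + 12 = 16)
f(G) = 2*G
r(a) = -639*a*(32 + a) (r(a) = (-639*a)*(a + 2*16) = (-639*a)*(a + 32) = (-639*a)*(32 + a) = -639*a*(32 + a))
L(Q(26))/r(c(24)) = 831/((-639*24*(32 + 24))) = 831/((-639*24*56)) = 831/(-858816) = 831*(-1/858816) = -277/286272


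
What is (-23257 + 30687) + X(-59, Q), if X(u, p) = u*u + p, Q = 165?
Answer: 11076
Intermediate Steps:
X(u, p) = p + u**2 (X(u, p) = u**2 + p = p + u**2)
(-23257 + 30687) + X(-59, Q) = (-23257 + 30687) + (165 + (-59)**2) = 7430 + (165 + 3481) = 7430 + 3646 = 11076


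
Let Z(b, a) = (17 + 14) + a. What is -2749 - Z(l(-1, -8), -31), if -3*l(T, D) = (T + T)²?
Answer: -2749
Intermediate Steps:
l(T, D) = -4*T²/3 (l(T, D) = -(T + T)²/3 = -4*T²/3)
Z(b, a) = 31 + a
-2749 - Z(l(-1, -8), -31) = -2749 - (31 - 31) = -2749 - 1*0 = -2749 + 0 = -2749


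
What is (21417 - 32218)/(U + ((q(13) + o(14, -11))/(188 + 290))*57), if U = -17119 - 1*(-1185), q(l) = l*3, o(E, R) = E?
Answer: 737554/1087633 ≈ 0.67813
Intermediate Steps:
q(l) = 3*l
U = -15934 (U = -17119 + 1185 = -15934)
(21417 - 32218)/(U + ((q(13) + o(14, -11))/(188 + 290))*57) = (21417 - 32218)/(-15934 + ((3*13 + 14)/(188 + 290))*57) = -10801/(-15934 + ((39 + 14)/478)*57) = -10801/(-15934 + (53*(1/478))*57) = -10801/(-15934 + (53/478)*57) = -10801/(-15934 + 3021/478) = -10801/(-7613431/478) = -10801*(-478/7613431) = 737554/1087633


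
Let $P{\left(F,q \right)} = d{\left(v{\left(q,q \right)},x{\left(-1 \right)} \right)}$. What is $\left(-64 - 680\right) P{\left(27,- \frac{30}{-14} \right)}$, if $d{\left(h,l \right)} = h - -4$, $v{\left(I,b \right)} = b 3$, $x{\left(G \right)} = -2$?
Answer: $- \frac{54312}{7} \approx -7758.9$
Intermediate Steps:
$v{\left(I,b \right)} = 3 b$
$d{\left(h,l \right)} = 4 + h$ ($d{\left(h,l \right)} = h + 4 = 4 + h$)
$P{\left(F,q \right)} = 4 + 3 q$
$\left(-64 - 680\right) P{\left(27,- \frac{30}{-14} \right)} = \left(-64 - 680\right) \left(4 + 3 \left(- \frac{30}{-14}\right)\right) = - 744 \left(4 + 3 \left(\left(-30\right) \left(- \frac{1}{14}\right)\right)\right) = - 744 \left(4 + 3 \cdot \frac{15}{7}\right) = - 744 \left(4 + \frac{45}{7}\right) = \left(-744\right) \frac{73}{7} = - \frac{54312}{7}$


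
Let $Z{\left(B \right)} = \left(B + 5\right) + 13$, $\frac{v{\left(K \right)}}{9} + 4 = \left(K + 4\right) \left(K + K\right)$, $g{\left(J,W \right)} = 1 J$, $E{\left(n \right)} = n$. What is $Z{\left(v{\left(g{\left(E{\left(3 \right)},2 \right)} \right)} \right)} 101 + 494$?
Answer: $36854$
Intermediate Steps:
$g{\left(J,W \right)} = J$
$v{\left(K \right)} = -36 + 18 K \left(4 + K\right)$ ($v{\left(K \right)} = -36 + 9 \left(K + 4\right) \left(K + K\right) = -36 + 9 \left(4 + K\right) 2 K = -36 + 9 \cdot 2 K \left(4 + K\right) = -36 + 18 K \left(4 + K\right)$)
$Z{\left(B \right)} = 18 + B$ ($Z{\left(B \right)} = \left(5 + B\right) + 13 = 18 + B$)
$Z{\left(v{\left(g{\left(E{\left(3 \right)},2 \right)} \right)} \right)} 101 + 494 = \left(18 + \left(-36 + 18 \cdot 3^{2} + 72 \cdot 3\right)\right) 101 + 494 = \left(18 + \left(-36 + 18 \cdot 9 + 216\right)\right) 101 + 494 = \left(18 + \left(-36 + 162 + 216\right)\right) 101 + 494 = \left(18 + 342\right) 101 + 494 = 360 \cdot 101 + 494 = 36360 + 494 = 36854$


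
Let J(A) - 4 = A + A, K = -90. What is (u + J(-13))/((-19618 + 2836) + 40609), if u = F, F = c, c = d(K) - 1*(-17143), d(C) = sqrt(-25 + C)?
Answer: 17121/23827 + I*sqrt(115)/23827 ≈ 0.71855 + 0.00045007*I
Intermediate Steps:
J(A) = 4 + 2*A (J(A) = 4 + (A + A) = 4 + 2*A)
c = 17143 + I*sqrt(115) (c = sqrt(-25 - 90) - 1*(-17143) = sqrt(-115) + 17143 = I*sqrt(115) + 17143 = 17143 + I*sqrt(115) ≈ 17143.0 + 10.724*I)
F = 17143 + I*sqrt(115) ≈ 17143.0 + 10.724*I
u = 17143 + I*sqrt(115) ≈ 17143.0 + 10.724*I
(u + J(-13))/((-19618 + 2836) + 40609) = ((17143 + I*sqrt(115)) + (4 + 2*(-13)))/((-19618 + 2836) + 40609) = ((17143 + I*sqrt(115)) + (4 - 26))/(-16782 + 40609) = ((17143 + I*sqrt(115)) - 22)/23827 = (17121 + I*sqrt(115))*(1/23827) = 17121/23827 + I*sqrt(115)/23827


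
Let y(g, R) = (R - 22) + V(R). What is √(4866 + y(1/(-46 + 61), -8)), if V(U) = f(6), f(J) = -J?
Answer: √4830 ≈ 69.498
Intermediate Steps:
V(U) = -6 (V(U) = -1*6 = -6)
y(g, R) = -28 + R (y(g, R) = (R - 22) - 6 = (-22 + R) - 6 = -28 + R)
√(4866 + y(1/(-46 + 61), -8)) = √(4866 + (-28 - 8)) = √(4866 - 36) = √4830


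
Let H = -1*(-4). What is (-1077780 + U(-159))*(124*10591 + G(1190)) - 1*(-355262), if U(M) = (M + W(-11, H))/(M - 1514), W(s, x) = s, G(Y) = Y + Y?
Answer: -338901009815422/239 ≈ -1.4180e+12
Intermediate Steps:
H = 4
G(Y) = 2*Y
U(M) = (-11 + M)/(-1514 + M) (U(M) = (M - 11)/(M - 1514) = (-11 + M)/(-1514 + M))
(-1077780 + U(-159))*(124*10591 + G(1190)) - 1*(-355262) = (-1077780 + (-11 - 159)/(-1514 - 159))*(124*10591 + 2*1190) - 1*(-355262) = (-1077780 - 170/(-1673))*(1313284 + 2380) + 355262 = (-1077780 - 1/1673*(-170))*1315664 + 355262 = (-1077780 + 170/1673)*1315664 + 355262 = -1803125770/1673*1315664 + 355262 = -338901094723040/239 + 355262 = -338901009815422/239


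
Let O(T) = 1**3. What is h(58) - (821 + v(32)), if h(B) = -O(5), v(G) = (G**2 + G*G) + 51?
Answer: -2921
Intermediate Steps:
v(G) = 51 + 2*G**2 (v(G) = (G**2 + G**2) + 51 = 2*G**2 + 51 = 51 + 2*G**2)
O(T) = 1
h(B) = -1 (h(B) = -1*1 = -1)
h(58) - (821 + v(32)) = -1 - (821 + (51 + 2*32**2)) = -1 - (821 + (51 + 2*1024)) = -1 - (821 + (51 + 2048)) = -1 - (821 + 2099) = -1 - 1*2920 = -1 - 2920 = -2921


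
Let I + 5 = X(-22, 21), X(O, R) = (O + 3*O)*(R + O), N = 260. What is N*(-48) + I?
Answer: -12397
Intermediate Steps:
X(O, R) = 4*O*(O + R) (X(O, R) = (4*O)*(O + R) = 4*O*(O + R))
I = 83 (I = -5 + 4*(-22)*(-22 + 21) = -5 + 4*(-22)*(-1) = -5 + 88 = 83)
N*(-48) + I = 260*(-48) + 83 = -12480 + 83 = -12397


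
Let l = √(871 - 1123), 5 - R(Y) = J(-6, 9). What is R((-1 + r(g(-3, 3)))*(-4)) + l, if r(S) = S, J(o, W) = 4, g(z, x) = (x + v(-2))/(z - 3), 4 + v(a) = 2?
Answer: 1 + 6*I*√7 ≈ 1.0 + 15.875*I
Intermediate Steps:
v(a) = -2 (v(a) = -4 + 2 = -2)
g(z, x) = (-2 + x)/(-3 + z) (g(z, x) = (x - 2)/(z - 3) = (-2 + x)/(-3 + z))
R(Y) = 1 (R(Y) = 5 - 1*4 = 5 - 4 = 1)
l = 6*I*√7 (l = √(-252) = 6*I*√7 ≈ 15.875*I)
R((-1 + r(g(-3, 3)))*(-4)) + l = 1 + 6*I*√7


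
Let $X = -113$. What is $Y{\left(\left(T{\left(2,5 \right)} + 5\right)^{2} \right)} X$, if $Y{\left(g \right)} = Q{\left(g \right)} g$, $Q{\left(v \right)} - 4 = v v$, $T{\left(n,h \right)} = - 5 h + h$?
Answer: $-1287242325$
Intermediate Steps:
$T{\left(n,h \right)} = - 4 h$
$Q{\left(v \right)} = 4 + v^{2}$ ($Q{\left(v \right)} = 4 + v v = 4 + v^{2}$)
$Y{\left(g \right)} = g \left(4 + g^{2}\right)$ ($Y{\left(g \right)} = \left(4 + g^{2}\right) g = g \left(4 + g^{2}\right)$)
$Y{\left(\left(T{\left(2,5 \right)} + 5\right)^{2} \right)} X = \left(\left(-4\right) 5 + 5\right)^{2} \left(4 + \left(\left(\left(-4\right) 5 + 5\right)^{2}\right)^{2}\right) \left(-113\right) = \left(-20 + 5\right)^{2} \left(4 + \left(\left(-20 + 5\right)^{2}\right)^{2}\right) \left(-113\right) = \left(-15\right)^{2} \left(4 + \left(\left(-15\right)^{2}\right)^{2}\right) \left(-113\right) = 225 \left(4 + 225^{2}\right) \left(-113\right) = 225 \left(4 + 50625\right) \left(-113\right) = 225 \cdot 50629 \left(-113\right) = 11391525 \left(-113\right) = -1287242325$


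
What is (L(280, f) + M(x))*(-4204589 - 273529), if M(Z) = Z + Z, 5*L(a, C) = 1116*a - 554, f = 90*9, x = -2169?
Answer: -1299711055848/5 ≈ -2.5994e+11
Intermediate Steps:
f = 810
L(a, C) = -554/5 + 1116*a/5 (L(a, C) = (1116*a - 554)/5 = (-554 + 1116*a)/5 = -554/5 + 1116*a/5)
M(Z) = 2*Z
(L(280, f) + M(x))*(-4204589 - 273529) = ((-554/5 + (1116/5)*280) + 2*(-2169))*(-4204589 - 273529) = ((-554/5 + 62496) - 4338)*(-4478118) = (311926/5 - 4338)*(-4478118) = (290236/5)*(-4478118) = -1299711055848/5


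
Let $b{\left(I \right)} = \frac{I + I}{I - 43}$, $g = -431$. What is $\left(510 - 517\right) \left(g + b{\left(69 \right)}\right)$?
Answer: $\frac{38738}{13} \approx 2979.8$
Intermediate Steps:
$b{\left(I \right)} = \frac{2 I}{-43 + I}$
$\left(510 - 517\right) \left(g + b{\left(69 \right)}\right) = \left(510 - 517\right) \left(-431 + 2 \cdot 69 \frac{1}{-43 + 69}\right) = - 7 \left(-431 + 2 \cdot 69 \cdot \frac{1}{26}\right) = - 7 \left(-431 + \frac{69}{13}\right) = \left(-7\right) \left(- \frac{5534}{13}\right) = \frac{38738}{13}$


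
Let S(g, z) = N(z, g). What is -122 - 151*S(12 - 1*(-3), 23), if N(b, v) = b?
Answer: -3595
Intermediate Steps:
S(g, z) = z
-122 - 151*S(12 - 1*(-3), 23) = -122 - 151*23 = -122 - 3473 = -3595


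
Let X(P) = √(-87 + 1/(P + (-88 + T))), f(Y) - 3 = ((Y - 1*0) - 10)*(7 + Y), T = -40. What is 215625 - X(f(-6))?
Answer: 215625 - 2*I*√432447/141 ≈ 2.1563e+5 - 9.3278*I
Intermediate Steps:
f(Y) = 3 + (-10 + Y)*(7 + Y) (f(Y) = 3 + ((Y - 1*0) - 10)*(7 + Y) = 3 + ((Y + 0) - 10)*(7 + Y) = 3 + (Y - 10)*(7 + Y) = 3 + (-10 + Y)*(7 + Y))
X(P) = √(-87 + 1/(-128 + P)) (X(P) = √(-87 + 1/(P + (-88 - 40))) = √(-87 + 1/(P - 128)) = √(-87 + 1/(-128 + P)))
215625 - X(f(-6)) = 215625 - √((11137 - 87*(-67 + (-6)² - 3*(-6)))/(-128 + (-67 + (-6)² - 3*(-6)))) = 215625 - √((11137 - 87*(-67 + 36 + 18))/(-128 + (-67 + 36 + 18))) = 215625 - √((11137 - 87*(-13))/(-128 - 13)) = 215625 - √((11137 + 1131)/(-141)) = 215625 - √(-1/141*12268) = 215625 - √(-12268/141) = 215625 - 2*I*√432447/141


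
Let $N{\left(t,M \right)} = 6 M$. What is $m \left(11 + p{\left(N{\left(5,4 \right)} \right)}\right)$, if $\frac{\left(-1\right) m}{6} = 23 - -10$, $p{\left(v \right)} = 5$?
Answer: $-3168$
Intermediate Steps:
$m = -198$ ($m = - 6 \left(23 - -10\right) = - 6 \left(23 + 10\right) = \left(-6\right) 33 = -198$)
$m \left(11 + p{\left(N{\left(5,4 \right)} \right)}\right) = - 198 \left(11 + 5\right) = \left(-198\right) 16 = -3168$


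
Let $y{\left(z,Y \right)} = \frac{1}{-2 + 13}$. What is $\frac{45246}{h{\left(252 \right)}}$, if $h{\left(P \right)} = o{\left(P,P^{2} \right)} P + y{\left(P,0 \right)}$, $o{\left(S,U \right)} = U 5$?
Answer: $\frac{497706}{880165441} \approx 0.00056547$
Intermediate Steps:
$y{\left(z,Y \right)} = \frac{1}{11}$
$o{\left(S,U \right)} = 5 U$
$h{\left(P \right)} = \frac{1}{11} + 5 P^{3}$ ($h{\left(P \right)} = 5 P^{2} P + \frac{1}{11} = 5 P^{3} + \frac{1}{11} = \frac{1}{11} + 5 P^{3}$)
$\frac{45246}{h{\left(252 \right)}} = \frac{45246}{\frac{1}{11} + 5 \cdot 252^{3}} = \frac{45246}{\frac{1}{11} + 5 \cdot 16003008} = \frac{45246}{\frac{1}{11} + 80015040} = \frac{45246}{\frac{880165441}{11}} = 45246 \cdot \frac{11}{880165441} = \frac{497706}{880165441}$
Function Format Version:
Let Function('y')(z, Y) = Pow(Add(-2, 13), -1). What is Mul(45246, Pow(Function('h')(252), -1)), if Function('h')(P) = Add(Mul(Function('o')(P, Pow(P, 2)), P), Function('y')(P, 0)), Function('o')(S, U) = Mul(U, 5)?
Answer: Rational(497706, 880165441) ≈ 0.00056547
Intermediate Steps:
Function('y')(z, Y) = Rational(1, 11) (Function('y')(z, Y) = Pow(11, -1) = Rational(1, 11))
Function('o')(S, U) = Mul(5, U)
Function('h')(P) = Add(Rational(1, 11), Mul(5, Pow(P, 3))) (Function('h')(P) = Add(Mul(Mul(5, Pow(P, 2)), P), Rational(1, 11)) = Add(Mul(5, Pow(P, 3)), Rational(1, 11)) = Add(Rational(1, 11), Mul(5, Pow(P, 3))))
Mul(45246, Pow(Function('h')(252), -1)) = Mul(45246, Pow(Add(Rational(1, 11), Mul(5, Pow(252, 3))), -1)) = Mul(45246, Pow(Add(Rational(1, 11), Mul(5, 16003008)), -1)) = Mul(45246, Pow(Add(Rational(1, 11), 80015040), -1)) = Mul(45246, Pow(Rational(880165441, 11), -1)) = Mul(45246, Rational(11, 880165441)) = Rational(497706, 880165441)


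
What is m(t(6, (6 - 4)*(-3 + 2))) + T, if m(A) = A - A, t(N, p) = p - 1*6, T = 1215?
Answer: 1215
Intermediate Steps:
t(N, p) = -6 + p (t(N, p) = p - 6 = -6 + p)
m(A) = 0
m(t(6, (6 - 4)*(-3 + 2))) + T = 0 + 1215 = 1215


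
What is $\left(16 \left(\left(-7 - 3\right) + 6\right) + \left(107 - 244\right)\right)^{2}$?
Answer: $40401$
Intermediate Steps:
$\left(16 \left(\left(-7 - 3\right) + 6\right) + \left(107 - 244\right)\right)^{2} = \left(16 \left(-10 + 6\right) + \left(107 - 244\right)\right)^{2} = \left(16 \left(-4\right) - 137\right)^{2} = \left(-64 - 137\right)^{2} = \left(-201\right)^{2} = 40401$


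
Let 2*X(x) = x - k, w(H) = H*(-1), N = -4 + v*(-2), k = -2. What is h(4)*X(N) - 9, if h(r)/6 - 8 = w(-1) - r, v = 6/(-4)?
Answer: 6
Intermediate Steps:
v = -3/2 (v = 6*(-1/4) = -3/2 ≈ -1.5000)
N = -1 (N = -4 - 3/2*(-2) = -4 + 3 = -1)
w(H) = -H
h(r) = 54 - 6*r (h(r) = 48 + 6*(-1*(-1) - r) = 48 + 6*(1 - r) = 48 + (6 - 6*r) = 54 - 6*r)
X(x) = 1 + x/2 (X(x) = (x - 1*(-2))/2 = (x + 2)/2 = (2 + x)/2 = 1 + x/2)
h(4)*X(N) - 9 = (54 - 6*4)*(1 + (1/2)*(-1)) - 9 = (54 - 24)*(1 - 1/2) - 9 = 30*(1/2) - 9 = 15 - 9 = 6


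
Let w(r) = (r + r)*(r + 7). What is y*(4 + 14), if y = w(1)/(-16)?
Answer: -18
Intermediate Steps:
w(r) = 2*r*(7 + r) (w(r) = (2*r)*(7 + r) = 2*r*(7 + r))
y = -1 (y = (2*1*(7 + 1))/(-16) = (2*1*8)*(-1/16) = 16*(-1/16) = -1)
y*(4 + 14) = -(4 + 14) = -1*18 = -18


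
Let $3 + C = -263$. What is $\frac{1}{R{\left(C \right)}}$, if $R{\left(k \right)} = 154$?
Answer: $\frac{1}{154} \approx 0.0064935$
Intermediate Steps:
$C = -266$ ($C = -3 - 263 = -266$)
$\frac{1}{R{\left(C \right)}} = \frac{1}{154}$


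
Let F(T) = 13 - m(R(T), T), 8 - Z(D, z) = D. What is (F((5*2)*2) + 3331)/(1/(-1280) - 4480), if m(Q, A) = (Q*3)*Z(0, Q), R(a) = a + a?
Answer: -3051520/5734401 ≈ -0.53214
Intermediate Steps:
Z(D, z) = 8 - D
R(a) = 2*a
m(Q, A) = 24*Q (m(Q, A) = (Q*3)*(8 - 1*0) = (3*Q)*(8 + 0) = (3*Q)*8 = 24*Q)
F(T) = 13 - 48*T (F(T) = 13 - 24*2*T = 13 - 48*T)
(F((5*2)*2) + 3331)/(1/(-1280) - 4480) = ((13 - 48*5*2*2) + 3331)/(1/(-1280) - 4480) = ((13 - 480*2) + 3331)/(-1/1280 - 4480) = ((13 - 48*20) + 3331)/(-5734401/1280) = ((13 - 960) + 3331)*(-1280/5734401) = (-947 + 3331)*(-1280/5734401) = 2384*(-1280/5734401) = -3051520/5734401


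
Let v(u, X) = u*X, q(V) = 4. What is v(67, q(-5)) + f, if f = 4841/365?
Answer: 102661/365 ≈ 281.26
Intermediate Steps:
v(u, X) = X*u
f = 4841/365 (f = 4841*(1/365) = 4841/365 ≈ 13.263)
v(67, q(-5)) + f = 4*67 + 4841/365 = 268 + 4841/365 = 102661/365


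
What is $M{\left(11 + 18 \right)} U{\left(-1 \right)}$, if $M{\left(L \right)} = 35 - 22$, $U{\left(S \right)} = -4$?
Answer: $-52$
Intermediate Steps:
$M{\left(L \right)} = 13$
$M{\left(11 + 18 \right)} U{\left(-1 \right)} = 13 \left(-4\right) = -52$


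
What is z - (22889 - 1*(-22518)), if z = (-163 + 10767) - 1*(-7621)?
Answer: -27182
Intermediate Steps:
z = 18225 (z = 10604 + 7621 = 18225)
z - (22889 - 1*(-22518)) = 18225 - (22889 - 1*(-22518)) = 18225 - (22889 + 22518) = 18225 - 1*45407 = 18225 - 45407 = -27182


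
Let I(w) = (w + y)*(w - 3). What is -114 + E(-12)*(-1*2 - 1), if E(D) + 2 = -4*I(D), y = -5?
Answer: 2952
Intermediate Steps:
I(w) = (-5 + w)*(-3 + w) (I(w) = (w - 5)*(w - 3) = (-5 + w)*(-3 + w))
E(D) = -62 - 4*D² + 32*D (E(D) = -2 - 4*(15 + D² - 8*D) = -2 + (-60 - 4*D² + 32*D) = -62 - 4*D² + 32*D)
-114 + E(-12)*(-1*2 - 1) = -114 + (-62 - 4*(-12)² + 32*(-12))*(-1*2 - 1) = -114 + (-62 - 4*144 - 384)*(-2 - 1) = -114 + (-62 - 576 - 384)*(-3) = -114 - 1022*(-3) = -114 + 3066 = 2952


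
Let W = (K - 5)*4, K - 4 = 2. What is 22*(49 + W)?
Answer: 1166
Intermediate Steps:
K = 6 (K = 4 + 2 = 6)
W = 4 (W = (6 - 5)*4 = 1*4 = 4)
22*(49 + W) = 22*(49 + 4) = 22*53 = 1166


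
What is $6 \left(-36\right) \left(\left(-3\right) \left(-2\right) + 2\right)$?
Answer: $-1728$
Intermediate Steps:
$6 \left(-36\right) \left(\left(-3\right) \left(-2\right) + 2\right) = - 216 \left(6 + 2\right) = \left(-216\right) 8 = -1728$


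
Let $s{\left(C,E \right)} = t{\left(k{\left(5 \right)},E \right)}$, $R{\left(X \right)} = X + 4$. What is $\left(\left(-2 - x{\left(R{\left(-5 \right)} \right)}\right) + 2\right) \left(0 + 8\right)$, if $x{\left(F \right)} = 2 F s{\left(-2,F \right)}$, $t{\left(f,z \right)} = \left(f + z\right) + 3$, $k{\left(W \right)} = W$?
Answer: $112$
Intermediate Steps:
$R{\left(X \right)} = 4 + X$
$t{\left(f,z \right)} = 3 + f + z$
$s{\left(C,E \right)} = 8 + E$ ($s{\left(C,E \right)} = 3 + 5 + E = 8 + E$)
$x{\left(F \right)} = 2 F \left(8 + F\right)$
$\left(\left(-2 - x{\left(R{\left(-5 \right)} \right)}\right) + 2\right) \left(0 + 8\right) = \left(\left(-2 - 2 \left(4 - 5\right) \left(8 + \left(4 - 5\right)\right)\right) + 2\right) \left(0 + 8\right) = \left(\left(-2 - 2 \left(-1\right) \left(8 - 1\right)\right) + 2\right) 8 = \left(\left(-2 - 2 \left(-1\right) 7\right) + 2\right) 8 = \left(\left(-2 - -14\right) + 2\right) 8 = \left(\left(-2 + 14\right) + 2\right) 8 = \left(12 + 2\right) 8 = 14 \cdot 8 = 112$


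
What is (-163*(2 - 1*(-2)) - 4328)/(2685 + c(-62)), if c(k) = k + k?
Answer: -4980/2561 ≈ -1.9446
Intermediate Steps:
c(k) = 2*k
(-163*(2 - 1*(-2)) - 4328)/(2685 + c(-62)) = (-163*(2 - 1*(-2)) - 4328)/(2685 + 2*(-62)) = (-163*(2 + 2) - 4328)/(2685 - 124) = (-163*4 - 4328)/2561 = (-652 - 4328)*(1/2561) = -4980*1/2561 = -4980/2561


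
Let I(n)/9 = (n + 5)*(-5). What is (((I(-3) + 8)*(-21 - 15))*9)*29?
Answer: 770472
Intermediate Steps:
I(n) = -225 - 45*n (I(n) = 9*((n + 5)*(-5)) = 9*((5 + n)*(-5)) = 9*(-25 - 5*n) = -225 - 45*n)
(((I(-3) + 8)*(-21 - 15))*9)*29 = ((((-225 - 45*(-3)) + 8)*(-21 - 15))*9)*29 = ((((-225 + 135) + 8)*(-36))*9)*29 = (((-90 + 8)*(-36))*9)*29 = (-82*(-36)*9)*29 = (2952*9)*29 = 26568*29 = 770472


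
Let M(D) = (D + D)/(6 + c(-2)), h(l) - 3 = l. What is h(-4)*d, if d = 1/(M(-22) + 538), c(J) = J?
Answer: -1/527 ≈ -0.0018975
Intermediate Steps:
h(l) = 3 + l
M(D) = D/2 (M(D) = (D + D)/(6 - 2) = (2*D)/4 = (2*D)*(¼) = D/2)
d = 1/527 (d = 1/((½)*(-22) + 538) = 1/(-11 + 538) = 1/527 ≈ 0.0018975)
h(-4)*d = (3 - 4)*(1/527) = -1*1/527 = -1/527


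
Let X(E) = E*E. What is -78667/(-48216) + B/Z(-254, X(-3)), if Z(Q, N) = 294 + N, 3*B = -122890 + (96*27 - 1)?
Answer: -1909609427/14609448 ≈ -130.71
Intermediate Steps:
B = -120299/3 (B = (-122890 + (96*27 - 1))/3 = (-122890 + (2592 - 1))/3 = (-122890 + 2591)/3 = (1/3)*(-120299) = -120299/3 ≈ -40100.)
X(E) = E**2
-78667/(-48216) + B/Z(-254, X(-3)) = -78667/(-48216) - 120299/(3*(294 + (-3)**2)) = -78667*(-1/48216) - 120299/(3*(294 + 9)) = 78667/48216 - 120299/3/303 = 78667/48216 - 120299/3*1/303 = 78667/48216 - 120299/909 = -1909609427/14609448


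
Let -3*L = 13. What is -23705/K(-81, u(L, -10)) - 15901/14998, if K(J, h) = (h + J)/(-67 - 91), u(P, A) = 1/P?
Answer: -16597055939/359952 ≈ -46109.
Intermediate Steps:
L = -13/3 (L = -⅓*13 = -13/3 ≈ -4.3333)
u(P, A) = 1/P
K(J, h) = -J/158 - h/158 (K(J, h) = (J + h)/(-158) = (J + h)*(-1/158) = -J/158 - h/158)
-23705/K(-81, u(L, -10)) - 15901/14998 = -23705/(-1/158*(-81) - 1/(158*(-13/3))) - 15901/14998 = -23705/(81/158 - 1/158*(-3/13)) - 15901*1/14998 = -23705/(81/158 + 3/2054) - 15901/14998 = -23705/528/1027 - 15901/14998 = -23705*1027/528 - 15901/14998 = -2213185/48 - 15901/14998 = -16597055939/359952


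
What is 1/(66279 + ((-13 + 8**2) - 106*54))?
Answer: 1/60606 ≈ 1.6500e-5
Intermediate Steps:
1/(66279 + ((-13 + 8**2) - 106*54)) = 1/(66279 + ((-13 + 64) - 5724)) = 1/(66279 + (51 - 5724)) = 1/(66279 - 5673) = 1/60606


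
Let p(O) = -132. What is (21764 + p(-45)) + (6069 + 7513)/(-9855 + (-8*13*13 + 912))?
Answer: 222687858/10295 ≈ 21631.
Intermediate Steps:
(21764 + p(-45)) + (6069 + 7513)/(-9855 + (-8*13*13 + 912)) = (21764 - 132) + (6069 + 7513)/(-9855 + (-8*13*13 + 912)) = 21632 + 13582/(-9855 + (-104*13 + 912)) = 21632 + 13582/(-9855 + (-1352 + 912)) = 21632 + 13582/(-9855 - 440) = 21632 + 13582/(-10295) = 21632 + 13582*(-1/10295) = 21632 - 13582/10295 = 222687858/10295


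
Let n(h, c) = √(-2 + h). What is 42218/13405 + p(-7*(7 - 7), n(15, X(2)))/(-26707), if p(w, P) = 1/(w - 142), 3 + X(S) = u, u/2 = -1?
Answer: 160107303297/50837041570 ≈ 3.1494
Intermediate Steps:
u = -2 (u = 2*(-1) = -2)
X(S) = -5 (X(S) = -3 - 2 = -5)
p(w, P) = 1/(-142 + w)
42218/13405 + p(-7*(7 - 7), n(15, X(2)))/(-26707) = 42218/13405 + 1/(-142 - 7*(7 - 7)*(-26707)) = 42218*(1/13405) - 1/26707/(-142 - 7*0) = 42218/13405 - 1/26707/(-142 + 0) = 42218/13405 - 1/26707/(-142) = 42218/13405 - 1/142*(-1/26707) = 42218/13405 + 1/3792394 = 160107303297/50837041570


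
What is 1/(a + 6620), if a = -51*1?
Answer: 1/6569 ≈ 0.00015223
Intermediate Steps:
a = -51
1/(a + 6620) = 1/(-51 + 6620) = 1/6569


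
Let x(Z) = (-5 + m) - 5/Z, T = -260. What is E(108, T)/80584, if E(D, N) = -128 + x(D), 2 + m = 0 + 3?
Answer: -14261/8703072 ≈ -0.0016386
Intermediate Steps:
m = 1 (m = -2 + (0 + 3) = -2 + 3 = 1)
x(Z) = -4 - 5/Z (x(Z) = (-5 + 1) - 5/Z = -4 - 5/Z)
E(D, N) = -132 - 5/D (E(D, N) = -128 + (-4 - 5/D) = -132 - 5/D)
E(108, T)/80584 = (-132 - 5/108)/80584 = (-132 - 5*1/108)*(1/80584) = (-132 - 5/108)*(1/80584) = -14261/108*1/80584 = -14261/8703072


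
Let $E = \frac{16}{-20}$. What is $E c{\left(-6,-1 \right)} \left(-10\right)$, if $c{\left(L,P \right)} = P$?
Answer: $-8$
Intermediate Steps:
$E = - \frac{4}{5}$ ($E = 16 \left(- \frac{1}{20}\right) = - \frac{4}{5} \approx -0.8$)
$E c{\left(-6,-1 \right)} \left(-10\right) = \left(- \frac{4}{5}\right) \left(-1\right) \left(-10\right) = \frac{4}{5} \left(-10\right) = -8$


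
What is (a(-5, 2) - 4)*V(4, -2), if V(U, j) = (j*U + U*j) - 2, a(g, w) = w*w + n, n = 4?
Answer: -72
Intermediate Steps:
a(g, w) = 4 + w² (a(g, w) = w*w + 4 = w² + 4 = 4 + w²)
V(U, j) = -2 + 2*U*j (V(U, j) = (U*j + U*j) - 2 = 2*U*j - 2 = -2 + 2*U*j)
(a(-5, 2) - 4)*V(4, -2) = ((4 + 2²) - 4)*(-2 + 2*4*(-2)) = ((4 + 4) - 4)*(-2 - 16) = (8 - 4)*(-18) = 4*(-18) = -72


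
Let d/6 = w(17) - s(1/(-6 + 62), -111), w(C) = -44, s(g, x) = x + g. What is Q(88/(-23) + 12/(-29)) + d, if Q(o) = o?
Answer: 7426567/18676 ≈ 397.65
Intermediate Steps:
s(g, x) = g + x
d = 11253/28 (d = 6*(-44 - (1/(-6 + 62) - 111)) = 6*(-44 - (1/56 - 111)) = 6*(-44 - 1*(-6215/56)) = 6*(-44 + 6215/56) = 6*(3751/56) = 11253/28 ≈ 401.89)
Q(88/(-23) + 12/(-29)) + d = (88/(-23) + 12/(-29)) + 11253/28 = (88*(-1/23) + 12*(-1/29)) + 11253/28 = (-88/23 - 12/29) + 11253/28 = -2828/667 + 11253/28 = 7426567/18676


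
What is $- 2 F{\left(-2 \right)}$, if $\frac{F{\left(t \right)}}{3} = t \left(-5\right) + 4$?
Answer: $-84$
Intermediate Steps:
$F{\left(t \right)} = 12 - 15 t$ ($F{\left(t \right)} = 3 \left(t \left(-5\right) + 4\right) = 3 \left(- 5 t + 4\right) = 3 \left(4 - 5 t\right) = 12 - 15 t$)
$- 2 F{\left(-2 \right)} = - 2 \left(12 - -30\right) = - 2 \left(12 + 30\right) = \left(-2\right) 42 = -84$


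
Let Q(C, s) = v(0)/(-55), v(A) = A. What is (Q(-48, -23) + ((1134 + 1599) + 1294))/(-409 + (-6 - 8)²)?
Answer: -4027/213 ≈ -18.906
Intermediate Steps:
Q(C, s) = 0 (Q(C, s) = 0/(-55) = 0*(-1/55) = 0)
(Q(-48, -23) + ((1134 + 1599) + 1294))/(-409 + (-6 - 8)²) = (0 + ((1134 + 1599) + 1294))/(-409 + (-6 - 8)²) = (0 + (2733 + 1294))/(-409 + (-14)²) = (0 + 4027)/(-409 + 196) = 4027/(-213) = 4027*(-1/213) = -4027/213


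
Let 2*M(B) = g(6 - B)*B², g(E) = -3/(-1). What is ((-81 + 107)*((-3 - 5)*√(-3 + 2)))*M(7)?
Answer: -15288*I ≈ -15288.0*I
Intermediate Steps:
g(E) = 3 (g(E) = -3*(-1) = 3)
M(B) = 3*B²/2 (M(B) = (3*B²)/2 = 3*B²/2)
((-81 + 107)*((-3 - 5)*√(-3 + 2)))*M(7) = ((-81 + 107)*((-3 - 5)*√(-3 + 2)))*((3/2)*7²) = (26*(-8*I))*((3/2)*49) = (26*(-8*I))*(147/2) = -208*I*(147/2) = -15288*I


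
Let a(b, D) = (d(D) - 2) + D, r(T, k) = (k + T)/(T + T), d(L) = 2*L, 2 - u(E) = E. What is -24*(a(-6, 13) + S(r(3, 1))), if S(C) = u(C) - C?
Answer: -904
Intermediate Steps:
u(E) = 2 - E
r(T, k) = (T + k)/(2*T) (r(T, k) = (T + k)/((2*T)) = (T + k)*(1/(2*T)) = (T + k)/(2*T))
a(b, D) = -2 + 3*D (a(b, D) = (2*D - 2) + D = (-2 + 2*D) + D = -2 + 3*D)
S(C) = 2 - 2*C (S(C) = (2 - C) - C = 2 - 2*C)
-24*(a(-6, 13) + S(r(3, 1))) = -24*((-2 + 3*13) + (2 - (3 + 1)/3)) = -24*((-2 + 39) + (2 - 4/3)) = -24*(37 + (2 - 2*⅔)) = -24*(37 + (2 - 4/3)) = -24*(37 + ⅔) = -24*113/3 = -904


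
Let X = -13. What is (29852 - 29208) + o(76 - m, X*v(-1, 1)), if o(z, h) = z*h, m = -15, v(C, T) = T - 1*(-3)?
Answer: -4088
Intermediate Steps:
v(C, T) = 3 + T (v(C, T) = T + 3 = 3 + T)
o(z, h) = h*z
(29852 - 29208) + o(76 - m, X*v(-1, 1)) = (29852 - 29208) + (-13*(3 + 1))*(76 - 1*(-15)) = 644 + (-13*4)*(76 + 15) = 644 - 52*91 = 644 - 4732 = -4088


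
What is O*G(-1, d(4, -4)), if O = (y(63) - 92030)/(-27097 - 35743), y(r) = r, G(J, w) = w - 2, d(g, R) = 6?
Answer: 91967/15710 ≈ 5.8540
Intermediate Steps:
G(J, w) = -2 + w
O = 91967/62840 (O = (63 - 92030)/(-27097 - 35743) = -91967/(-62840) = -91967*(-1/62840) = 91967/62840 ≈ 1.4635)
O*G(-1, d(4, -4)) = 91967*(-2 + 6)/62840 = (91967/62840)*4 = 91967/15710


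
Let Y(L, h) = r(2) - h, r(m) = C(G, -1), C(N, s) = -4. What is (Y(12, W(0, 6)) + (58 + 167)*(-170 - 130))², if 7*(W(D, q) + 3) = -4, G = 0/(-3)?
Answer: 223259085009/49 ≈ 4.5563e+9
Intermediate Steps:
G = 0 (G = 0*(-⅓) = 0)
W(D, q) = -25/7 (W(D, q) = -3 + (⅐)*(-4) = -3 - 4/7 = -25/7)
r(m) = -4
Y(L, h) = -4 - h
(Y(12, W(0, 6)) + (58 + 167)*(-170 - 130))² = ((-4 - 1*(-25/7)) + (58 + 167)*(-170 - 130))² = ((-4 + 25/7) + 225*(-300))² = (-3/7 - 67500)² = (-472503/7)² = 223259085009/49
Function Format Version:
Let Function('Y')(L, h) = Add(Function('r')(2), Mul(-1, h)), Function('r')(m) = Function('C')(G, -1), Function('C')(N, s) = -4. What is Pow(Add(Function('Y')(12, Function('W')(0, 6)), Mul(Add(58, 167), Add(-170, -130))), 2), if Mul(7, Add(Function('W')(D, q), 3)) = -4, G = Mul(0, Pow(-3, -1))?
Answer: Rational(223259085009, 49) ≈ 4.5563e+9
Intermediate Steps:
G = 0 (G = Mul(0, Rational(-1, 3)) = 0)
Function('W')(D, q) = Rational(-25, 7) (Function('W')(D, q) = Add(-3, Mul(Rational(1, 7), -4)) = Add(-3, Rational(-4, 7)) = Rational(-25, 7))
Function('r')(m) = -4
Function('Y')(L, h) = Add(-4, Mul(-1, h))
Pow(Add(Function('Y')(12, Function('W')(0, 6)), Mul(Add(58, 167), Add(-170, -130))), 2) = Pow(Add(Add(-4, Mul(-1, Rational(-25, 7))), Mul(Add(58, 167), Add(-170, -130))), 2) = Pow(Add(Add(-4, Rational(25, 7)), Mul(225, -300)), 2) = Pow(Add(Rational(-3, 7), -67500), 2) = Pow(Rational(-472503, 7), 2) = Rational(223259085009, 49)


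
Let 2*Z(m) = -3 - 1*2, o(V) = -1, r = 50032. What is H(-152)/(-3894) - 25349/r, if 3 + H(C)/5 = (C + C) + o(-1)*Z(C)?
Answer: -63659/550352 ≈ -0.11567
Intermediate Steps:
Z(m) = -5/2 (Z(m) = (-3 - 1*2)/2 = (-3 - 2)/2 = (½)*(-5) = -5/2)
H(C) = -5/2 + 10*C (H(C) = -15 + 5*((C + C) - 1*(-5/2)) = -15 + 5*(2*C + 5/2) = -15 + 5*(5/2 + 2*C) = -15 + (25/2 + 10*C) = -5/2 + 10*C)
H(-152)/(-3894) - 25349/r = (-5/2 + 10*(-152))/(-3894) - 25349/50032 = (-5/2 - 1520)*(-1/3894) - 25349*1/50032 = -3045/2*(-1/3894) - 25349/50032 = 1015/2596 - 25349/50032 = -63659/550352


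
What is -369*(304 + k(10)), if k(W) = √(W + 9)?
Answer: -112176 - 369*√19 ≈ -1.1378e+5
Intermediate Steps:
k(W) = √(9 + W)
-369*(304 + k(10)) = -369*(304 + √(9 + 10)) = -369*(304 + √19) = -112176 - 369*√19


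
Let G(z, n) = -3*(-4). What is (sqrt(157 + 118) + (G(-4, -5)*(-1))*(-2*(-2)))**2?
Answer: 2579 - 480*sqrt(11) ≈ 987.02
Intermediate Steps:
G(z, n) = 12
(sqrt(157 + 118) + (G(-4, -5)*(-1))*(-2*(-2)))**2 = (sqrt(157 + 118) + (12*(-1))*(-2*(-2)))**2 = (sqrt(275) - 12*4)**2 = (5*sqrt(11) - 48)**2 = (-48 + 5*sqrt(11))**2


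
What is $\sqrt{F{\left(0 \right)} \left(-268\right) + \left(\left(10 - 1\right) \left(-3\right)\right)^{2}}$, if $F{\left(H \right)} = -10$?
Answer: $\sqrt{3409} \approx 58.387$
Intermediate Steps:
$\sqrt{F{\left(0 \right)} \left(-268\right) + \left(\left(10 - 1\right) \left(-3\right)\right)^{2}} = \sqrt{\left(-10\right) \left(-268\right) + \left(\left(10 - 1\right) \left(-3\right)\right)^{2}} = \sqrt{2680 + \left(9 \left(-3\right)\right)^{2}} = \sqrt{2680 + \left(-27\right)^{2}} = \sqrt{2680 + 729} = \sqrt{3409}$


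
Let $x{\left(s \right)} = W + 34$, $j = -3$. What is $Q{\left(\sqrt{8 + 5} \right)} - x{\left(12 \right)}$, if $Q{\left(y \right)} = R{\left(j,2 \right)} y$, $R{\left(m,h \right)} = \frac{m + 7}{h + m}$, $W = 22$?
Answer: $-56 - 4 \sqrt{13} \approx -70.422$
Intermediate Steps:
$R{\left(m,h \right)} = \frac{7 + m}{h + m}$
$Q{\left(y \right)} = - 4 y$ ($Q{\left(y \right)} = \frac{7 - 3}{2 - 3} y = \frac{1}{-1} \cdot 4 y = \left(-1\right) 4 y = - 4 y$)
$x{\left(s \right)} = 56$ ($x{\left(s \right)} = 22 + 34 = 56$)
$Q{\left(\sqrt{8 + 5} \right)} - x{\left(12 \right)} = - 4 \sqrt{8 + 5} - 56 = - 4 \sqrt{13} - 56 = -56 - 4 \sqrt{13}$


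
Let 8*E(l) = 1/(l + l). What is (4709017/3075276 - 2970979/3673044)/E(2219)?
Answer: 6035566255941712/235325501253 ≈ 25648.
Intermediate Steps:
E(l) = 1/(16*l) (E(l) = 1/(8*(l + l)) = 1/(8*((2*l))) = (1/(2*l))/8 = 1/(16*l))
(4709017/3075276 - 2970979/3673044)/E(2219) = (4709017/3075276 - 2970979/3673044)/(((1/16)/2219)) = (4709017*(1/3075276) - 2970979*1/3673044)/(((1/16)*(1/2219))) = (4709017/3075276 - 2970979/3673044)/(1/35504) = (169996796303/235325501253)*35504 = 6035566255941712/235325501253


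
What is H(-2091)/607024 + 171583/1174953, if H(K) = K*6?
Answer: 44707019327/356612334936 ≈ 0.12537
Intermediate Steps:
H(K) = 6*K
H(-2091)/607024 + 171583/1174953 = (6*(-2091))/607024 + 171583/1174953 = -12546*1/607024 + 171583*(1/1174953) = -6273/303512 + 171583/1174953 = 44707019327/356612334936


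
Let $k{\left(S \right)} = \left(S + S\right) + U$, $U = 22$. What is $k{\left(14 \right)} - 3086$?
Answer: $-3036$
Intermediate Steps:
$k{\left(S \right)} = 22 + 2 S$ ($k{\left(S \right)} = \left(S + S\right) + 22 = 2 S + 22 = 22 + 2 S$)
$k{\left(14 \right)} - 3086 = \left(22 + 2 \cdot 14\right) - 3086 = \left(22 + 28\right) - 3086 = 50 - 3086 = -3036$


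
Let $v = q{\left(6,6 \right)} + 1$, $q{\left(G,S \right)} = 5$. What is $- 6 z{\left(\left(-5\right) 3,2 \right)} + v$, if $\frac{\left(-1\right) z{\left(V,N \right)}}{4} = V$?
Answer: $-354$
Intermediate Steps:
$z{\left(V,N \right)} = - 4 V$
$v = 6$ ($v = 5 + 1 = 6$)
$- 6 z{\left(\left(-5\right) 3,2 \right)} + v = - 6 \left(- 4 \left(\left(-5\right) 3\right)\right) + 6 = - 6 \left(\left(-4\right) \left(-15\right)\right) + 6 = \left(-6\right) 60 + 6 = -360 + 6 = -354$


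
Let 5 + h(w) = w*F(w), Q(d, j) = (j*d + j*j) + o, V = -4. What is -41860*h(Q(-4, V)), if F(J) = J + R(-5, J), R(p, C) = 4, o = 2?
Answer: -53873820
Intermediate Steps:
Q(d, j) = 2 + j**2 + d*j (Q(d, j) = (j*d + j*j) + 2 = (d*j + j**2) + 2 = (j**2 + d*j) + 2 = 2 + j**2 + d*j)
F(J) = 4 + J (F(J) = J + 4 = 4 + J)
h(w) = -5 + w*(4 + w)
-41860*h(Q(-4, V)) = -41860*(-5 + (2 + (-4)**2 - 4*(-4))*(4 + (2 + (-4)**2 - 4*(-4)))) = -41860*(-5 + (2 + 16 + 16)*(4 + (2 + 16 + 16))) = -41860*(-5 + 34*(4 + 34)) = -41860*(-5 + 34*38) = -41860*(-5 + 1292) = -41860*1287 = -53873820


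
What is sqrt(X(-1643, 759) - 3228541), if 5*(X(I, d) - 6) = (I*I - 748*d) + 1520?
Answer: I*sqrt(70047190)/5 ≈ 1673.9*I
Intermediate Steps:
X(I, d) = 310 - 748*d/5 + I**2/5 (X(I, d) = 6 + ((I*I - 748*d) + 1520)/5 = 6 + ((I**2 - 748*d) + 1520)/5 = 6 + (1520 + I**2 - 748*d)/5 = 6 + (304 - 748*d/5 + I**2/5) = 310 - 748*d/5 + I**2/5)
sqrt(X(-1643, 759) - 3228541) = sqrt((310 - 748/5*759 + (1/5)*(-1643)**2) - 3228541) = sqrt((310 - 567732/5 + (1/5)*2699449) - 3228541) = sqrt((310 - 567732/5 + 2699449/5) - 3228541) = sqrt(2133267/5 - 3228541) = sqrt(-14009438/5) = I*sqrt(70047190)/5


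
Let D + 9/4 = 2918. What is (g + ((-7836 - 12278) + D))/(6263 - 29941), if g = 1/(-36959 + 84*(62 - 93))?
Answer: 2721657463/3747090856 ≈ 0.72634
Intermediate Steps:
D = 11663/4 (D = -9/4 + 2918 = 11663/4 ≈ 2915.8)
g = -1/39563 (g = 1/(-36959 + 84*(-31)) = 1/(-36959 - 2604) = 1/(-39563) = -1/39563 ≈ -2.5276e-5)
(g + ((-7836 - 12278) + D))/(6263 - 29941) = (-1/39563 + ((-7836 - 12278) + 11663/4))/(6263 - 29941) = (-1/39563 + (-20114 + 11663/4))/(-23678) = (-1/39563 - 68793/4)*(-1/23678) = -2721657463/158252*(-1/23678) = 2721657463/3747090856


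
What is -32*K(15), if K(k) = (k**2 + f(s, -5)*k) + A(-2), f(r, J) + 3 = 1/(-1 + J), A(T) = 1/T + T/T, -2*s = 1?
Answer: -5696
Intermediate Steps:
s = -1/2 (s = -1/2*1 = -1/2 ≈ -0.50000)
A(T) = 1 + 1/T (A(T) = 1/T + 1 = 1 + 1/T)
f(r, J) = -3 + 1/(-1 + J)
K(k) = 1/2 + k**2 - 19*k/6 (K(k) = (k**2 + ((4 - 3*(-5))/(-1 - 5))*k) + (1 - 2)/(-2) = (k**2 + ((4 + 15)/(-6))*k) - 1/2*(-1) = (k**2 + (-1/6*19)*k) + 1/2 = (k**2 - 19*k/6) + 1/2 = 1/2 + k**2 - 19*k/6)
-32*K(15) = -32*(1/2 + 15**2 - 19/6*15) = -32*(1/2 + 225 - 95/2) = -32*178 = -5696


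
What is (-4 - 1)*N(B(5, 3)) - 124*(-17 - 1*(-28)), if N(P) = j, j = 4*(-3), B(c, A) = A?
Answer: -1304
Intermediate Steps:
j = -12
N(P) = -12
(-4 - 1)*N(B(5, 3)) - 124*(-17 - 1*(-28)) = (-4 - 1)*(-12) - 124*(-17 - 1*(-28)) = -5*(-12) - 124*(-17 + 28) = 60 - 124*11 = 60 - 1364 = -1304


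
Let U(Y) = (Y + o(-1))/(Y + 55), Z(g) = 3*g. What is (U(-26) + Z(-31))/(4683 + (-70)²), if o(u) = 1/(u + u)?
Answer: -5447/555814 ≈ -0.0098000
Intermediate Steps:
o(u) = 1/(2*u)
U(Y) = (-½ + Y)/(55 + Y) (U(Y) = (Y + (½)/(-1))/(Y + 55) = (Y + (½)*(-1))/(55 + Y) = (Y - ½)/(55 + Y) = (-½ + Y)/(55 + Y))
(U(-26) + Z(-31))/(4683 + (-70)²) = ((-½ - 26)/(55 - 26) + 3*(-31))/(4683 + (-70)²) = (-53/2/29 - 93)/(4683 + 4900) = ((1/29)*(-53/2) - 93)/9583 = (-53/58 - 93)*(1/9583) = -5447/58*1/9583 = -5447/555814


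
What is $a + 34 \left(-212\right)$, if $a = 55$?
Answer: $-7153$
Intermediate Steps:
$a + 34 \left(-212\right) = 55 + 34 \left(-212\right) = 55 - 7208 = -7153$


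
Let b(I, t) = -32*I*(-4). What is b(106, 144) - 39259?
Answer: -25691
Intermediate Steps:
b(I, t) = 128*I (b(I, t) = -(-128)*I = 128*I)
b(106, 144) - 39259 = 128*106 - 39259 = 13568 - 39259 = -25691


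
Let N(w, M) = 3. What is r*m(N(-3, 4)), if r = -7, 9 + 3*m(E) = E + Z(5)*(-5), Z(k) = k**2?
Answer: 917/3 ≈ 305.67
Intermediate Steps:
m(E) = -134/3 + E/3 (m(E) = -3 + (E + 5**2*(-5))/3 = -3 + (E + 25*(-5))/3 = -3 + (E - 125)/3 = -3 + (-125 + E)/3 = -3 + (-125/3 + E/3) = -134/3 + E/3)
r*m(N(-3, 4)) = -7*(-134/3 + (1/3)*3) = -7*(-134/3 + 1) = -7*(-131/3) = 917/3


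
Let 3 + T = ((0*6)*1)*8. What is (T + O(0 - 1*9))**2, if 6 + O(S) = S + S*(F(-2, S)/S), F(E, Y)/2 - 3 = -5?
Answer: 484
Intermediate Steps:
F(E, Y) = -4 (F(E, Y) = 6 + 2*(-5) = 6 - 10 = -4)
O(S) = -10 + S (O(S) = -6 + (S + S*(-4/S)) = -6 + (S - 4) = -6 + (-4 + S) = -10 + S)
T = -3 (T = -3 + ((0*6)*1)*8 = -3 + (0*1)*8 = -3 + 0*8 = -3 + 0 = -3)
(T + O(0 - 1*9))**2 = (-3 + (-10 + (0 - 1*9)))**2 = (-3 + (-10 + (0 - 9)))**2 = (-3 + (-10 - 9))**2 = (-3 - 19)**2 = (-22)**2 = 484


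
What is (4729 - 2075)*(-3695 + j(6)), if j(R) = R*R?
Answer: -9710986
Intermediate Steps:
j(R) = R²
(4729 - 2075)*(-3695 + j(6)) = (4729 - 2075)*(-3695 + 6²) = 2654*(-3695 + 36) = 2654*(-3659) = -9710986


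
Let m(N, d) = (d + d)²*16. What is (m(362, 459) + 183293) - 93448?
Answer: 13573429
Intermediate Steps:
m(N, d) = 64*d² (m(N, d) = (2*d)²*16 = (4*d²)*16 = 64*d²)
(m(362, 459) + 183293) - 93448 = (64*459² + 183293) - 93448 = (64*210681 + 183293) - 93448 = (13483584 + 183293) - 93448 = 13666877 - 93448 = 13573429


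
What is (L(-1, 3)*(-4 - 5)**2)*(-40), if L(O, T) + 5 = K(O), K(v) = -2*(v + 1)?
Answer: 16200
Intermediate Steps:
K(v) = -2 - 2*v (K(v) = -2*(1 + v) = -2 - 2*v)
L(O, T) = -7 - 2*O (L(O, T) = -5 + (-2 - 2*O) = -7 - 2*O)
(L(-1, 3)*(-4 - 5)**2)*(-40) = ((-7 - 2*(-1))*(-4 - 5)**2)*(-40) = ((-7 + 2)*(-9)**2)*(-40) = -5*81*(-40) = -405*(-40) = 16200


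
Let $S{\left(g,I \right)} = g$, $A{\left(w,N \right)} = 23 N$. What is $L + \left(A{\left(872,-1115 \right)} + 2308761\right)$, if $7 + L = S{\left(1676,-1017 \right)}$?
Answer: $2284785$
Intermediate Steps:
$L = 1669$ ($L = -7 + 1676 = 1669$)
$L + \left(A{\left(872,-1115 \right)} + 2308761\right) = 1669 + \left(23 \left(-1115\right) + 2308761\right) = 1669 + \left(-25645 + 2308761\right) = 1669 + 2283116 = 2284785$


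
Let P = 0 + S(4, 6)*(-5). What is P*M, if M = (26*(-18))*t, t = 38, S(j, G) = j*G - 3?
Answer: 1867320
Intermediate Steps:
S(j, G) = -3 + G*j (S(j, G) = G*j - 3 = -3 + G*j)
P = -105 (P = 0 + (-3 + 6*4)*(-5) = 0 + (-3 + 24)*(-5) = 0 + 21*(-5) = 0 - 105 = -105)
M = -17784 (M = (26*(-18))*38 = -468*38 = -17784)
P*M = -105*(-17784) = 1867320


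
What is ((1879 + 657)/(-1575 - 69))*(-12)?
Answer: 2536/137 ≈ 18.511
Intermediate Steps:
((1879 + 657)/(-1575 - 69))*(-12) = (2536/(-1644))*(-12) = (2536*(-1/1644))*(-12) = -634/411*(-12) = 2536/137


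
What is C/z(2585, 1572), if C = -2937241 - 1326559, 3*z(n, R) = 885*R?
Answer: -213190/23187 ≈ -9.1944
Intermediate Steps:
z(n, R) = 295*R (z(n, R) = (885*R)/3 = 295*R)
C = -4263800
C/z(2585, 1572) = -4263800/(295*1572) = -4263800/463740 = -4263800*1/463740 = -213190/23187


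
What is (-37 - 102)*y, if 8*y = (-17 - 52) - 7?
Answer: 2641/2 ≈ 1320.5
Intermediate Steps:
y = -19/2 (y = ((-17 - 52) - 7)/8 = (-69 - 7)/8 = (⅛)*(-76) = -19/2 ≈ -9.5000)
(-37 - 102)*y = (-37 - 102)*(-19/2) = -139*(-19/2) = 2641/2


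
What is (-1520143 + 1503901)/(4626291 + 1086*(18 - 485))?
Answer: -5414/1373043 ≈ -0.0039431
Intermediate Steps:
(-1520143 + 1503901)/(4626291 + 1086*(18 - 485)) = -16242/(4626291 + 1086*(-467)) = -16242/(4626291 - 507162) = -16242/4119129 = -16242*1/4119129 = -5414/1373043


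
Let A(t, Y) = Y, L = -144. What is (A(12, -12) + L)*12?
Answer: -1872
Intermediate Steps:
(A(12, -12) + L)*12 = (-12 - 144)*12 = -156*12 = -1872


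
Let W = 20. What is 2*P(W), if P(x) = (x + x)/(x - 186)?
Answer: -40/83 ≈ -0.48193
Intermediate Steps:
P(x) = 2*x/(-186 + x) (P(x) = (2*x)/(-186 + x) = 2*x/(-186 + x))
2*P(W) = 2*(2*20/(-186 + 20)) = 2*(2*20/(-166)) = 2*(2*20*(-1/166)) = 2*(-20/83) = -40/83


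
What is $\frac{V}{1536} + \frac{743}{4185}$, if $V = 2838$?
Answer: $\frac{2169713}{1071360} \approx 2.0252$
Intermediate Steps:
$\frac{V}{1536} + \frac{743}{4185} = \frac{2838}{1536} + \frac{743}{4185} = 2838 \cdot \frac{1}{1536} + 743 \cdot \frac{1}{4185} = \frac{473}{256} + \frac{743}{4185} = \frac{2169713}{1071360}$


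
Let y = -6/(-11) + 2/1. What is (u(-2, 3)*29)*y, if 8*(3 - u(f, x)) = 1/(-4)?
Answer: 19691/88 ≈ 223.76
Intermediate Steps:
u(f, x) = 97/32 (u(f, x) = 3 - ⅛/(-4) = 3 - ⅛*(-¼) = 3 + 1/32 = 97/32)
y = 28/11 (y = -6*(-1/11) + 2*1 = 6/11 + 2 = 28/11 ≈ 2.5455)
(u(-2, 3)*29)*y = ((97/32)*29)*(28/11) = (2813/32)*(28/11) = 19691/88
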